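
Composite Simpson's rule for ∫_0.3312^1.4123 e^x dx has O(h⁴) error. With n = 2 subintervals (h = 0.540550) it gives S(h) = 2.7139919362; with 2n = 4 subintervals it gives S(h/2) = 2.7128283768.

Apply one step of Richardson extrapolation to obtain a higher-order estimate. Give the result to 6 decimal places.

2.712751

With r = 4 the leading error scales as h^4, so the weight is 2^4 = 16.
Weighted: 43.4052540288 − 2.7139919362 = 40.6912620926
40.6912620926 ÷ 15 = 2.7127508062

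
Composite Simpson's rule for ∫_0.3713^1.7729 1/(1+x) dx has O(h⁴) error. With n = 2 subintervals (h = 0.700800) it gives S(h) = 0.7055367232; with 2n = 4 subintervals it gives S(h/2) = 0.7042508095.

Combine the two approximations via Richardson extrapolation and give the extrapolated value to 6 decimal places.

Leading term ∝ h^4; use weight 16 = 2^4.
Numerator 16×A(h/2) − A(h) = 16×0.7042508095 − 0.7055367232 = 10.5624762288
Divide by 2^4 − 1 = 15.
Extrapolated: 10.5624762288 / 15 = 0.7041650819

0.704165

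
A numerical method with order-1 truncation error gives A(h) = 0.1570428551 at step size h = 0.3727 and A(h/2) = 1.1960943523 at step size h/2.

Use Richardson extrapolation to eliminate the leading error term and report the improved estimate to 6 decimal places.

With r = 1 the leading error scales as h^1, so the weight is 2^1 = 2.
A(h/2) − A(h) = 1.1960943523 − 0.1570428551 = 1.0390514972
Correction (A(h/2) − A(h))/(2 − 1) = 1.0390514972/1 = 1.0390514972
R = 1.1960943523 + 1.0390514972 = 2.2351458495

2.235146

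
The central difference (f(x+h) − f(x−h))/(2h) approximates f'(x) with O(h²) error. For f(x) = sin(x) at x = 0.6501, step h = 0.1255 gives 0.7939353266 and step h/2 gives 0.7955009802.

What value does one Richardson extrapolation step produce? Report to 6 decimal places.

Method order is 2; weight 2^2 = 4.
4·0.7955009802 = 3.1820039208; subtract 0.7939353266 → 2.3880685942
R = 2.3880685942/3 = 0.7960228647

0.796023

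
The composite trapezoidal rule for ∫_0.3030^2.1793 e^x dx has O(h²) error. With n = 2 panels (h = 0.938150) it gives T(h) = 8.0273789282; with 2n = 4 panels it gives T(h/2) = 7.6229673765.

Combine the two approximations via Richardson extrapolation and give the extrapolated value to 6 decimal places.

The method has order 2: 2^2 = 4.
2^2*A(h/2) = 30.4918695060; minus A(h) gives 22.4644905778.
22.4644905778 ÷ 3 = 7.4881635259

7.488164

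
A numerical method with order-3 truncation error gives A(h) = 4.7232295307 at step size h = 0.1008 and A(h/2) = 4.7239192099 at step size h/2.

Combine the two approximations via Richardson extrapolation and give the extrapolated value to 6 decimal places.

4.724018

Leading term ∝ h^3; use weight 8 = 2^3.
8*4.7239192099 = 37.7913536792; 37.7913536792 − 4.7232295307 = 33.0681241485
Denominator 8 − 1 = 7.
Result: 4.7240177355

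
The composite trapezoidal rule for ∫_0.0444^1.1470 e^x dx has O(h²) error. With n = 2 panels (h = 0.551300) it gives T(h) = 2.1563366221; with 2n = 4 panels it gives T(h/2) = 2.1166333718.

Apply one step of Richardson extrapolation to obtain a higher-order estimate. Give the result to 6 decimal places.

r = 2, so 2^r = 4.
4*2.1166333718 − 2.1563366221 = 6.3101968651
Divide by 2^2 − 1 = 3.
6.3101968651 ÷ 3 = 2.1033989550
Correction |R − A(h/2)| = 1.323e-02; gap |A(h/2) − A(h)| = 3.970e-02.

2.103399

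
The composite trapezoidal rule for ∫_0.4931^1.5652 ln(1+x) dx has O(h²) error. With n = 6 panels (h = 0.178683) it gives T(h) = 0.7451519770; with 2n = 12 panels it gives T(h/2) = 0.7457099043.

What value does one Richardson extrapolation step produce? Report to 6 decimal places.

Error is O(h^2); halving h shrinks it by 2^2 = 4.
2^2·A(h/2) = 2.9828396172; minus A(h) gives 2.2376876402.
Divide by 2^2 − 1 = 3.
So the Richardson estimate is 0.7458958801.
Shift from A(h/2): +0.0001859758.

0.745896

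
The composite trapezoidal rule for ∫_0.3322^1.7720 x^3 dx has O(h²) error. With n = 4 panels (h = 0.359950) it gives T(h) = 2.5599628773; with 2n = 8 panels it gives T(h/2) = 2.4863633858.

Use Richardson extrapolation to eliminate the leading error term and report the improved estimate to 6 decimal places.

Leading term ∝ h^2; use weight 4 = 2^2.
Top: 4(2.4863633858) − (2.5599628773) = 7.3854906659
Divide by 2^2 − 1 = 3.
Result: 2.4618302220
Shift from A(h/2): −0.0245331638.

2.461830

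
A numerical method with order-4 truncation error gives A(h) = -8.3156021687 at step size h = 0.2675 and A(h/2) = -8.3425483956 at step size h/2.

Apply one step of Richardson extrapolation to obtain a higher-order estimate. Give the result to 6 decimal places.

With r = 4 the leading error scales as h^4, so the weight is 2^4 = 16.
A(h/2) − A(h) = -8.3425483956 − (-8.3156021687) = -0.0269462269
Divide by 2^4 − 1 = 15: (-0.0269462269)/15 = -0.0017964151
R = -8.3425483956 − 0.0017964151 = -8.3443448107
Shift from A(h/2): −0.0017964151.

-8.344345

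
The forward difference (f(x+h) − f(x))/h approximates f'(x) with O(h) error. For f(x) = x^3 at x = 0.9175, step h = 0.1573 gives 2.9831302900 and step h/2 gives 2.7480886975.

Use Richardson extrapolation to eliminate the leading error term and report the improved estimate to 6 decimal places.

With r = 1 the leading error scales as h^1, so the weight is 2^1 = 2.
2·2.7480886975 = 5.4961773950; 5.4961773950 − 2.9831302900 = 2.5130471050
R = 2.5130471050/1 = 2.5130471050
Correction |R − A(h/2)| = 2.350e-01; gap |A(h/2) − A(h)| = 2.350e-01.

2.513047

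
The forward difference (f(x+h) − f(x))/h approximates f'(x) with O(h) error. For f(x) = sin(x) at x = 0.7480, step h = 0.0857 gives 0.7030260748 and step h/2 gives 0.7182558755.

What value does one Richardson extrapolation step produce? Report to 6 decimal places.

Method order is 1; weight 2^1 = 2.
Numerator 2 × A(h/2) − A(h) = 2 × 0.7182558755 − 0.7030260748 = 0.7334856762
0.7334856762 ÷ 1 = 0.7334856762
Shift from A(h/2): +0.0152298007.

0.733486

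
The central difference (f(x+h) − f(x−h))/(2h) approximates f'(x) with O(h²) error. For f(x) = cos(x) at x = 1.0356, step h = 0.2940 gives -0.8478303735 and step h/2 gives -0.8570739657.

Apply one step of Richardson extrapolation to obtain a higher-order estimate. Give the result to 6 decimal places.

r = 2, so 2^r = 4.
4×(-0.8570739657) = -3.4282958628; subtract (-0.8478303735) → -2.5804654893
Extrapolated: (-2.5804654893) / 3 = -0.8601551631

-0.860155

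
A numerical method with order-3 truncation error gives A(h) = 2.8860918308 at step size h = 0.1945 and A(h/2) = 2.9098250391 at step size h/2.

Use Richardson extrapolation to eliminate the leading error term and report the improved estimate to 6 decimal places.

2.913215

Method order is 3; weight 2^3 = 8.
2^3×A(h/2) = 23.2786003128; minus A(h) gives 20.3925084820.
Extrapolated: 20.3925084820 / 7 = 2.9132154974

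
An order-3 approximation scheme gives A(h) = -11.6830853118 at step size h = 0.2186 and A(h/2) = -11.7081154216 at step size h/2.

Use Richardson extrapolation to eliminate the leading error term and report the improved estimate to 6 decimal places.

r = 3, so 2^r = 8.
A(h/2) − A(h) = -11.7081154216 − (-11.6830853118) = -0.0250301098
Correction (A(h/2) − A(h))/(8 − 1) = (-0.0250301098)/7 = -0.0035757300
R = A(h/2) + (A(h/2) − A(h))/7 = -11.7081154216 − 0.0035757300 = -11.7116911516
Correction |R − A(h/2)| = 3.576e-03; gap |A(h/2) − A(h)| = 2.503e-02.

-11.711691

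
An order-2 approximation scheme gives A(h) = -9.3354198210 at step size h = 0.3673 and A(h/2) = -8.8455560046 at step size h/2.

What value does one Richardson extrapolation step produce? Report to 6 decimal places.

The method has order 2: 2^2 = 4.
Top: 4(-8.8455560046) − (-9.3354198210) = -26.0468041974
Extrapolated: (-26.0468041974) / 3 = -8.6822680658
Correction |R − A(h/2)| = 1.633e-01; gap |A(h/2) − A(h)| = 4.899e-01.

-8.682268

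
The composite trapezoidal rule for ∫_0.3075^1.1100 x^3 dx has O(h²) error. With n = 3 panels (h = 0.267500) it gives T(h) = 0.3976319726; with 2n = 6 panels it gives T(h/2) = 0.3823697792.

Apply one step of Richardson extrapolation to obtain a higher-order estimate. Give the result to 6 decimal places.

0.377282

Error is O(h^2); halving h shrinks it by 2^2 = 4.
4*0.3823697792 − 0.3976319726 = 1.1318471442
Denominator 4 − 1 = 3.
R = 1.1318471442/3 = 0.3772823814
Correction |R − A(h/2)| = 5.087e-03; gap |A(h/2) − A(h)| = 1.526e-02.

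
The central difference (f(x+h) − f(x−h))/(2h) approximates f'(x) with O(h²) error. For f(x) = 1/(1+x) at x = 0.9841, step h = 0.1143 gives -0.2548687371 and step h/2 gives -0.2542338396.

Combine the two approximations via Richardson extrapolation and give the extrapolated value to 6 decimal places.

-0.254022

Order 2 gives 2^r = 4 and 2^r − 1 = 3.
4×(-0.2542338396) − (-0.2548687371) = -0.7620666213
Divide by 2^2 − 1 = 3.
Result: -0.2540222071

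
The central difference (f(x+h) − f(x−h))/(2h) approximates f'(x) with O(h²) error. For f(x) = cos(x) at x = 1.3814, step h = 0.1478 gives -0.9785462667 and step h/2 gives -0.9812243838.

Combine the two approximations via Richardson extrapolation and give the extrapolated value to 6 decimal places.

Leading term ∝ h^2; use weight 4 = 2^2.
Difference of the inputs: -0.9812243838 − (-0.9785462667) = -0.0026781171
Correction (A(h/2) − A(h))/(4 − 1) = (-0.0026781171)/3 = -0.0008927057
R = -0.9812243838 − 0.0008927057 = -0.9821170895

-0.982117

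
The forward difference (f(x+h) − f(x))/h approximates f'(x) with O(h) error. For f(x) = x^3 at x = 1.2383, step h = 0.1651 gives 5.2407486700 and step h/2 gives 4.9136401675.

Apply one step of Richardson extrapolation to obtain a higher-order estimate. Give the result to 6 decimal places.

r = 1, so 2^r = 2.
Top: 2(4.9136401675) − (5.2407486700) = 4.5865316650
4.5865316650 ÷ 1 = 4.5865316650

4.586532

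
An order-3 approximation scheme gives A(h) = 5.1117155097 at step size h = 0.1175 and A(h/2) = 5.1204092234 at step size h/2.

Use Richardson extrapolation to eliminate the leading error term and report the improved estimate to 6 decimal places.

The method has order 3: 2^3 = 8.
Top: 8(5.1204092234) − (5.1117155097) = 35.8515582775
Divide by 2^3 − 1 = 7.
Result: 5.1216511825
Shift from A(h/2): +0.0012419591.

5.121651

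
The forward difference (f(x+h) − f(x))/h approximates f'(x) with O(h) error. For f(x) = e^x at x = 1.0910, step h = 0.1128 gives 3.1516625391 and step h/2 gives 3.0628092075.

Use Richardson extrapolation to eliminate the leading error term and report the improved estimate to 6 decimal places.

Error is O(h^1); halving h shrinks it by 2^1 = 2.
Difference of the inputs: 3.0628092075 − 3.1516625391 = -0.0888533316
Correction (A(h/2) − A(h))/(2 − 1) = (-0.0888533316)/1 = -0.0888533316
R = 3.0628092075 − 0.0888533316 = 2.9739558759

2.973956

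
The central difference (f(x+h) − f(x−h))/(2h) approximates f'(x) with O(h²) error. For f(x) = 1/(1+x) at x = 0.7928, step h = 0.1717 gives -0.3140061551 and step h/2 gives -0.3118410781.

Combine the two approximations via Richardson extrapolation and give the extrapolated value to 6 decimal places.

Order 2 gives 2^r = 4 and 2^r − 1 = 3.
Weighted: (-1.2473643124) − (-0.3140061551) = -0.9333581573
Denominator 4 − 1 = 3.
(-0.9333581573) ÷ 3 = -0.3111193858

-0.311119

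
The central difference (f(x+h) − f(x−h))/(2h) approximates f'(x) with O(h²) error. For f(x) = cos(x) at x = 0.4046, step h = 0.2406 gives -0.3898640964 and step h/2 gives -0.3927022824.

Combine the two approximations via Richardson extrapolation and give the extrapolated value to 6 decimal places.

Error is O(h^2); halving h shrinks it by 2^2 = 4.
4×(-0.3927022824) − (-0.3898640964) = -1.1809450332
Extrapolated: (-1.1809450332) / 3 = -0.3936483444
Shift from A(h/2): −0.0009460620.

-0.393648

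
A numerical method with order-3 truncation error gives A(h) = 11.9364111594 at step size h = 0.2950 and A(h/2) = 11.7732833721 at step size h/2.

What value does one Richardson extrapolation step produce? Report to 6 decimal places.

r = 3: numerator weight 8, denominator 7.
8·11.7732833721 = 94.1862669768; subtract 11.9364111594 → 82.2498558174
82.2498558174 ÷ 7 = 11.7499794025
Gap between inputs: 1.631e-01; correction applied: −0.0233039696.

11.749979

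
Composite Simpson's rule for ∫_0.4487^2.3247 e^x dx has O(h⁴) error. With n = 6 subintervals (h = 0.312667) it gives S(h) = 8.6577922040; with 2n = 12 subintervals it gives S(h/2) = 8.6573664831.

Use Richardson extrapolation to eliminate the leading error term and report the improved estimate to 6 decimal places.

r = 4, so 2^r = 16.
16*8.6573664831 = 138.5178637296; 138.5178637296 − 8.6577922040 = 129.8600715256
129.8600715256 ÷ 15 = 8.6573381017

8.657338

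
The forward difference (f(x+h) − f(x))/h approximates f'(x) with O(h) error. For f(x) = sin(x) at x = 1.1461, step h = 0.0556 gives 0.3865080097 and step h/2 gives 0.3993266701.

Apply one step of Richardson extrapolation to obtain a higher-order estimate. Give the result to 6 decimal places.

0.412145

The method has order 1: 2^1 = 2.
Difference of the inputs: 0.3993266701 − 0.3865080097 = 0.0128186604
Correction (A(h/2) − A(h))/(2 − 1) = 0.0128186604/1 = 0.0128186604
R = 0.3993266701 + 0.0128186604 = 0.4121453305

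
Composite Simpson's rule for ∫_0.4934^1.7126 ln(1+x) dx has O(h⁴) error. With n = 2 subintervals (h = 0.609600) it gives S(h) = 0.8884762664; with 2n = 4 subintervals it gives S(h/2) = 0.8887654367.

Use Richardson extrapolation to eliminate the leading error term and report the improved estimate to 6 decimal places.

0.888785

Leading term ∝ h^4; use weight 16 = 2^4.
Weighted: 14.2202469872 − 0.8884762664 = 13.3317707208
(16×0.8887654367 − 0.8884762664)/(16 − 1) = 0.8887847147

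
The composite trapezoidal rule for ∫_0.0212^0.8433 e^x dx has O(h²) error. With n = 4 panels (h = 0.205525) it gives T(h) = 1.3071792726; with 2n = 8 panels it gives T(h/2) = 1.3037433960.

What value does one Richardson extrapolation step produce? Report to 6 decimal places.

1.302598

With r = 2 the leading error scales as h^2, so the weight is 2^2 = 4.
4×1.3037433960 = 5.2149735840; subtract 1.3071792726 → 3.9077943114
Denominator 4 − 1 = 3.
3.9077943114 ÷ 3 = 1.3025981038
Gap between inputs: 3.436e-03; correction applied: −0.0011452922.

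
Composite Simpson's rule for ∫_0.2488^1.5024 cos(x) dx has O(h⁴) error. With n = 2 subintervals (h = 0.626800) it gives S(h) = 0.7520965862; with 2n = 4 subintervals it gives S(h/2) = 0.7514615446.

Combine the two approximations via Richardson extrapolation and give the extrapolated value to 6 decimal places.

0.751419

With r = 4 the leading error scales as h^4, so the weight is 2^4 = 16.
2^4×A(h/2) = 12.0233847136; minus A(h) gives 11.2712881274.
11.2712881274 ÷ 15 = 0.7514192085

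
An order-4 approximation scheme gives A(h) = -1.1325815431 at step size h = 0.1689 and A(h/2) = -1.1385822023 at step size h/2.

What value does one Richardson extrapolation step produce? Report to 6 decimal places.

Leading term ∝ h^4; use weight 16 = 2^4.
Weighted: (-18.2173152368) − (-1.1325815431) = -17.0847336937
Divide by 2^4 − 1 = 15.
(16 × (-1.1385822023) − (-1.1325815431))/(16 − 1) = -1.1389822462

-1.138982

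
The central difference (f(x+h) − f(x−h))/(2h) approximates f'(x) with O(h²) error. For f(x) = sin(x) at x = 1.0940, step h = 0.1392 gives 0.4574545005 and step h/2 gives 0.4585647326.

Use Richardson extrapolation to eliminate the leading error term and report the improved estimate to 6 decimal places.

Order 2 gives 2^r = 4 and 2^r − 1 = 3.
2^2·A(h/2) = 1.8342589304; minus A(h) gives 1.3768044299.
R = 1.3768044299/3 = 0.4589348100
Shift from A(h/2): +0.0003700774.

0.458935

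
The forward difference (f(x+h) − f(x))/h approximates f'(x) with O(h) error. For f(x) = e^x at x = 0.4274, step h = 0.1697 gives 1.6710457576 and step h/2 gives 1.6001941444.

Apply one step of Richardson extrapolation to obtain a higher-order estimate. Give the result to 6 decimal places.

Error is O(h^1); halving h shrinks it by 2^1 = 2.
2 × 1.6001941444 − 1.6710457576 = 1.5293425312
R = 1.5293425312/1 = 1.5293425312
Gap between inputs: 7.085e-02; correction applied: −0.0708516132.

1.529343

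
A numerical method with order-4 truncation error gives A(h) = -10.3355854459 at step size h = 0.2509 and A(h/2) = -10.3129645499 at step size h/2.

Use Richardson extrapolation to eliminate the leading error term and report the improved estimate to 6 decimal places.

-10.311456

With r = 4 the leading error scales as h^4, so the weight is 2^4 = 16.
16*(-10.3129645499) − (-10.3355854459) = -154.6718473525
Extrapolated: (-154.6718473525) / 15 = -10.3114564902
Gap between inputs: 2.262e-02; correction applied: +0.0015080597.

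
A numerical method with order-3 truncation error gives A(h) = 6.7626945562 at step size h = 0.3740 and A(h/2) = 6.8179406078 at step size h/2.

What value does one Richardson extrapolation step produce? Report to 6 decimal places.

6.825833

Method order is 3; weight 2^3 = 8.
Weighted: 54.5435248624 − 6.7626945562 = 47.7808303062
Extrapolated: 47.7808303062 / 7 = 6.8258329009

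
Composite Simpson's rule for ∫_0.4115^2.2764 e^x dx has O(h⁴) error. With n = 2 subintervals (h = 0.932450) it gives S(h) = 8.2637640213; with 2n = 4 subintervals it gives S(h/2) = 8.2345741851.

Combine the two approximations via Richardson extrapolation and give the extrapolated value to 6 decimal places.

Error is O(h^4); halving h shrinks it by 2^4 = 16.
16*8.2345741851 = 131.7531869616; subtract 8.2637640213 → 123.4894229403
(16*8.2345741851 − 8.2637640213)/(16 − 1) = 8.2326281960

8.232628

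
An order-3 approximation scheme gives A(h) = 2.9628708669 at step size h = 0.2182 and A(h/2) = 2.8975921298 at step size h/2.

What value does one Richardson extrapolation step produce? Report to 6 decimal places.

r = 3: numerator weight 8, denominator 7.
8*2.8975921298 = 23.1807370384; 23.1807370384 − 2.9628708669 = 20.2178661715
Extrapolated: 20.2178661715 / 7 = 2.8882665959

2.888267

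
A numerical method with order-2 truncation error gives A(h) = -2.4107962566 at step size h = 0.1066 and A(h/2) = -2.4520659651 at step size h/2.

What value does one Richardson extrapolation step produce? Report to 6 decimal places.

-2.465823

The method has order 2: 2^2 = 4.
A(h/2) − A(h) = -2.4520659651 − (-2.4107962566) = -0.0412697085
Divide by 2^2 − 1 = 3: (-0.0412697085)/3 = -0.0137565695
R = -2.4520659651 − 0.0137565695 = -2.4658225346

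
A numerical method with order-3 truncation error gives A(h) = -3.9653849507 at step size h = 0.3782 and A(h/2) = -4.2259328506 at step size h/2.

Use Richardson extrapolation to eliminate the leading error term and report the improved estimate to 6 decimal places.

-4.263154

With r = 3 the leading error scales as h^3, so the weight is 2^3 = 8.
Top: 8(-4.2259328506) − (-3.9653849507) = -29.8420778541
R = (-29.8420778541)/7 = -4.2631539792
Correction |R − A(h/2)| = 3.722e-02; gap |A(h/2) − A(h)| = 2.605e-01.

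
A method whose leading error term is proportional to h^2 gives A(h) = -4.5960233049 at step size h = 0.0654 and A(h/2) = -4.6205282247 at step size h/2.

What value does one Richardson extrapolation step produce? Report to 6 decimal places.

With r = 2 the leading error scales as h^2, so the weight is 2^2 = 4.
2^2 × A(h/2) = -18.4821128988; minus A(h) gives -13.8860895939.
R = (-13.8860895939)/3 = -4.6286965313
Shift from A(h/2): −0.0081683066.

-4.628697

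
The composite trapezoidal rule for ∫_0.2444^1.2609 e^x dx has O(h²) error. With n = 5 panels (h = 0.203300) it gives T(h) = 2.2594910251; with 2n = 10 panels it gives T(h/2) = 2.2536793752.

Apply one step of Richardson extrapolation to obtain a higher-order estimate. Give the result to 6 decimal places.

2.251742

Method order is 2; weight 2^2 = 4.
4 × 2.2536793752 = 9.0147175008; 9.0147175008 − 2.2594910251 = 6.7552264757
(4 × 2.2536793752 − 2.2594910251)/(4 − 1) = 2.2517421586
Correction |R − A(h/2)| = 1.937e-03; gap |A(h/2) − A(h)| = 5.812e-03.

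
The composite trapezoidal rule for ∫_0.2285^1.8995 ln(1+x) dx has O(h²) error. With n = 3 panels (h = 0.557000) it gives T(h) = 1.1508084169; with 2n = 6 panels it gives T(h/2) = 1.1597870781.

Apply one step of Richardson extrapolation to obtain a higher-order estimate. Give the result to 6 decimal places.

1.162780

With r = 2 the leading error scales as h^2, so the weight is 2^2 = 4.
A(h/2) − A(h) = 1.1597870781 − 1.1508084169 = 0.0089786612
Divide by 2^2 − 1 = 3: 0.0089786612/3 = 0.0029928871
R = A(h/2) + (A(h/2) − A(h))/3 = 1.1597870781 + 0.0029928871 = 1.1627799652
Gap between inputs: 8.979e-03; correction applied: +0.0029928871.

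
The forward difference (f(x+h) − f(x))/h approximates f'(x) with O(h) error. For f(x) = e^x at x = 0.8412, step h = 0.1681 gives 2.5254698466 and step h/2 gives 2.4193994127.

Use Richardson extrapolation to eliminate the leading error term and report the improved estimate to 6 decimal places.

With r = 1 the leading error scales as h^1, so the weight is 2^1 = 2.
Difference of the inputs: 2.4193994127 − 2.5254698466 = -0.1060704339
Correction (A(h/2) − A(h))/(2 − 1) = (-0.1060704339)/1 = -0.1060704339
R = 2.4193994127 − 0.1060704339 = 2.3133289788
Shift from A(h/2): −0.1060704339.

2.313329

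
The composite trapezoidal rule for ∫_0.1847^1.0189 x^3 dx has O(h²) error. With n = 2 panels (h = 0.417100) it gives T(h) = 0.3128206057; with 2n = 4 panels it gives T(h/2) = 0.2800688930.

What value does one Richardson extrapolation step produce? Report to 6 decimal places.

0.269152

r = 2: numerator weight 4, denominator 3.
2^2*A(h/2) = 1.1202755720; minus A(h) gives 0.8074549663.
Denominator 4 − 1 = 3.
(4*0.2800688930 − 0.3128206057)/(4 − 1) = 0.2691516554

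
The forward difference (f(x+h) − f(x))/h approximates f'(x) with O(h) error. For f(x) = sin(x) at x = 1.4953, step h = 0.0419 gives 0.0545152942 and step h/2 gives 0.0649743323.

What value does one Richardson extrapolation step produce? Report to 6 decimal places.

0.075433

Leading term ∝ h^1; use weight 2 = 2^1.
Numerator 2×A(h/2) − A(h) = 2×0.0649743323 − 0.0545152942 = 0.0754333704
Divide by 2^1 − 1 = 1.
(2×0.0649743323 − 0.0545152942)/(2 − 1) = 0.0754333704
Shift from A(h/2): +0.0104590381.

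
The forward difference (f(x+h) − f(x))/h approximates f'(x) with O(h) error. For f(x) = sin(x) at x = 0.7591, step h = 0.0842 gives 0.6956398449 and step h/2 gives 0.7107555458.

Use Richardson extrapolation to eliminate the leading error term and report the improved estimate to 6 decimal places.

Error is O(h^1); halving h shrinks it by 2^1 = 2.
Top: 2(0.7107555458) − (0.6956398449) = 0.7258712467
Divide by 2^1 − 1 = 1.
0.7258712467 ÷ 1 = 0.7258712467

0.725871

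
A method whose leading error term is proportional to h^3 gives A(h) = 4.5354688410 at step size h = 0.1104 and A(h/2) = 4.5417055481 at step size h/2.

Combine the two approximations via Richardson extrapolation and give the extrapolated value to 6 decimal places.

4.542597

r = 3: numerator weight 8, denominator 7.
8*4.5417055481 = 36.3336443848; 36.3336443848 − 4.5354688410 = 31.7981755438
Divide by 2^3 − 1 = 7.
Result: 4.5425965063
Correction |R − A(h/2)| = 8.910e-04; gap |A(h/2) − A(h)| = 6.237e-03.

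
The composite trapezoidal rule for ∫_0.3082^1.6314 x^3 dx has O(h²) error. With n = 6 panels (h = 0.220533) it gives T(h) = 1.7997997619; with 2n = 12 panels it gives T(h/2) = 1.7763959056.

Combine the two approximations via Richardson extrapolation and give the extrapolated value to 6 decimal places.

Leading term ∝ h^2; use weight 4 = 2^2.
4×1.7763959056 − 1.7997997619 = 5.3057838605
R = 5.3057838605/3 = 1.7685946202

1.768595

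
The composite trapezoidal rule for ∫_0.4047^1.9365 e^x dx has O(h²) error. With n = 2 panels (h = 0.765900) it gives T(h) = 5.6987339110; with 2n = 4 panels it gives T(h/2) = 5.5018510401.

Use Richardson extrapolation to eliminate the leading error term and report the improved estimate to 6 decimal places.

With r = 2 the leading error scales as h^2, so the weight is 2^2 = 4.
4·5.5018510401 = 22.0074041604; subtract 5.6987339110 → 16.3086702494
Denominator 4 − 1 = 3.
So the Richardson estimate is 5.4362234165.

5.436223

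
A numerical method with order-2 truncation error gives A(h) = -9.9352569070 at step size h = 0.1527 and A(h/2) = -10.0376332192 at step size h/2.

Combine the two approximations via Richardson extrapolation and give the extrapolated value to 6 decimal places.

-10.071759

r = 2: numerator weight 4, denominator 3.
4 × (-10.0376332192) = -40.1505328768; (-40.1505328768) − (-9.9352569070) = -30.2152759698
Denominator 4 − 1 = 3.
R = (-30.2152759698)/3 = -10.0717586566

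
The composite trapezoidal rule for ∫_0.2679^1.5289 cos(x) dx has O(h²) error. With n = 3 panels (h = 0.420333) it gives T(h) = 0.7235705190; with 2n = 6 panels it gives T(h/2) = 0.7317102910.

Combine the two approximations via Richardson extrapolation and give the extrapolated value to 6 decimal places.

With r = 2 the leading error scales as h^2, so the weight is 2^2 = 4.
Top: 4(0.7317102910) − (0.7235705190) = 2.2032706450
R = 2.2032706450/3 = 0.7344235483
Shift from A(h/2): +0.0027132573.

0.734424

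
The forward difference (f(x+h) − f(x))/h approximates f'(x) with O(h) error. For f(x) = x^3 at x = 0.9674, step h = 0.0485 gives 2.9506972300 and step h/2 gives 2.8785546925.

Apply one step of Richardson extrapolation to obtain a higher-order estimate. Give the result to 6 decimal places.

2.806412

With r = 1 the leading error scales as h^1, so the weight is 2^1 = 2.
2*2.8785546925 = 5.7571093850; 5.7571093850 − 2.9506972300 = 2.8064121550
Divide by 2^1 − 1 = 1.
2.8064121550 ÷ 1 = 2.8064121550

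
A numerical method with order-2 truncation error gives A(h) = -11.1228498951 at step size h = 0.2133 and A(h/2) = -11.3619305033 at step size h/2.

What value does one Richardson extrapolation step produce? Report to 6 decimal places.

-11.441624

Order 2 gives 2^r = 4 and 2^r − 1 = 3.
A(h/2) − A(h) = -11.3619305033 − (-11.1228498951) = -0.2390806082
Divide by 2^2 − 1 = 3: (-0.2390806082)/3 = -0.0796935361
R = -11.3619305033 − 0.0796935361 = -11.4416240394
Gap between inputs: 2.391e-01; correction applied: −0.0796935361.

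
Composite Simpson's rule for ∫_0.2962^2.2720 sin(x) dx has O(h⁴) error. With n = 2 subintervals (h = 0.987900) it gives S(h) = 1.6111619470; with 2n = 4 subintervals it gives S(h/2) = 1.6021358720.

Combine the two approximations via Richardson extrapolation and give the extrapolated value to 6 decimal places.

1.601534

The method has order 4: 2^4 = 16.
Top: 16(1.6021358720) − (1.6111619470) = 24.0230120050
24.0230120050 ÷ 15 = 1.6015341337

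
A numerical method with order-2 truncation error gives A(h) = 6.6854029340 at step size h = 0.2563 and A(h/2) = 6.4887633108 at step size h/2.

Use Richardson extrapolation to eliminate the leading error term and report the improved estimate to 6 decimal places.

Leading term ∝ h^2; use weight 4 = 2^2.
Numerator 4 × A(h/2) − A(h) = 4 × 6.4887633108 − 6.6854029340 = 19.2696503092
Denominator 4 − 1 = 3.
R = 19.2696503092/3 = 6.4232167697

6.423217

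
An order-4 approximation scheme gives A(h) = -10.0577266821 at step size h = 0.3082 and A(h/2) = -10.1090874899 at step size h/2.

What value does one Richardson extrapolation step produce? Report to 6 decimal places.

-10.112512

Order 4 gives 2^r = 16 and 2^r − 1 = 15.
16*(-10.1090874899) = -161.7453998384; (-161.7453998384) − (-10.0577266821) = -151.6876731563
(16*(-10.1090874899) − (-10.0577266821))/(16 − 1) = -10.1125115438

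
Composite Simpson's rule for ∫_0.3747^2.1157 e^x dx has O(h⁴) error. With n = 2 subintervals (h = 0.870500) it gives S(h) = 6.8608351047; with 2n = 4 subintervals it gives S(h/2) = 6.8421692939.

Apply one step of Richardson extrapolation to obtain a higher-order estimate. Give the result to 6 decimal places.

The method has order 4: 2^4 = 16.
16 × 6.8421692939 = 109.4747087024; 109.4747087024 − 6.8608351047 = 102.6138735977
(16 × 6.8421692939 − 6.8608351047)/(16 − 1) = 6.8409249065

6.840925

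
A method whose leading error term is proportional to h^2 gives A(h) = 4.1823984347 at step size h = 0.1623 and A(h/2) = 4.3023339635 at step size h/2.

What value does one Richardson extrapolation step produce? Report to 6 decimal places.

Method order is 2; weight 2^2 = 4.
Top: 4(4.3023339635) − (4.1823984347) = 13.0269374193
Extrapolated: 13.0269374193 / 3 = 4.3423124731

4.342312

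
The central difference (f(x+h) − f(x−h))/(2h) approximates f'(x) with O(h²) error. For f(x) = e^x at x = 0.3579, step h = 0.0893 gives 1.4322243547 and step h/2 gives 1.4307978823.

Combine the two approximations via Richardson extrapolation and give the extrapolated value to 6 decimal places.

1.430322

Leading term ∝ h^2; use weight 4 = 2^2.
2^2×A(h/2) = 5.7231915292; minus A(h) gives 4.2909671745.
Divide by 2^2 − 1 = 3.
(4×1.4307978823 − 1.4322243547)/(4 − 1) = 1.4303223915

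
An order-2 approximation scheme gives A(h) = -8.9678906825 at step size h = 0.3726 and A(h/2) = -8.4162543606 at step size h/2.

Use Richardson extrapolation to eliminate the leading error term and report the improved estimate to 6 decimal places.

-8.232376

r = 2, so 2^r = 4.
Numerator 4·A(h/2) − A(h) = 4·(-8.4162543606) − (-8.9678906825) = -24.6971267599
Extrapolated: (-24.6971267599) / 3 = -8.2323755866
Gap between inputs: 5.516e-01; correction applied: +0.1838787740.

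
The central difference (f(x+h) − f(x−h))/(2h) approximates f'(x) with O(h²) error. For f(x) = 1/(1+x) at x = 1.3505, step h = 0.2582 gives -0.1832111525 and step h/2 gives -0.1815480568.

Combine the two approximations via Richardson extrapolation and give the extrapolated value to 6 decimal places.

With r = 2 the leading error scales as h^2, so the weight is 2^2 = 4.
Top: 4(-0.1815480568) − (-0.1832111525) = -0.5429810747
Divide by 2^2 − 1 = 3.
Result: -0.1809936916
Correction |R − A(h/2)| = 5.544e-04; gap |A(h/2) − A(h)| = 1.663e-03.

-0.180994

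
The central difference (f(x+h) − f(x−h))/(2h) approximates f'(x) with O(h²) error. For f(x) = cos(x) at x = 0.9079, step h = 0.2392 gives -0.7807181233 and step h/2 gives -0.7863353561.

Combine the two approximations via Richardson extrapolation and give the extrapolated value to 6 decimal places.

Error is O(h^2); halving h shrinks it by 2^2 = 4.
4·(-0.7863353561) − (-0.7807181233) = -2.3646233011
Divide by 2^2 − 1 = 3.
Result: -0.7882077670

-0.788208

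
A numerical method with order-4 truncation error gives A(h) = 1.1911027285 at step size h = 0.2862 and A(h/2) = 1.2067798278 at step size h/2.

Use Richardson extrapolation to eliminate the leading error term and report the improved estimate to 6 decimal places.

1.207825

With r = 4 the leading error scales as h^4, so the weight is 2^4 = 16.
Weighted: 19.3084772448 − 1.1911027285 = 18.1173745163
Divide by 2^4 − 1 = 15.
Result: 1.2078249678
Shift from A(h/2): +0.0010451400.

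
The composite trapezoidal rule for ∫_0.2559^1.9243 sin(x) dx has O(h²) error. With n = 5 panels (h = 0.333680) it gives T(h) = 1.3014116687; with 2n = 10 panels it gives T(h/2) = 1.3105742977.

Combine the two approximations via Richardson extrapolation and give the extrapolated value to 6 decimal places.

Error is O(h^2); halving h shrinks it by 2^2 = 4.
4 × 1.3105742977 = 5.2422971908; 5.2422971908 − 1.3014116687 = 3.9408855221
3.9408855221 ÷ 3 = 1.3136285074

1.313629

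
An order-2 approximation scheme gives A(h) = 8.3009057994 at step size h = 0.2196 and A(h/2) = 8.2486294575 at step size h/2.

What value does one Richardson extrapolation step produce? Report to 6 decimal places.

8.231204

With r = 2 the leading error scales as h^2, so the weight is 2^2 = 4.
2^2 × A(h/2) = 32.9945178300; minus A(h) gives 24.6936120306.
Denominator 4 − 1 = 3.
So the Richardson estimate is 8.2312040102.
Correction |R − A(h/2)| = 1.743e-02; gap |A(h/2) − A(h)| = 5.228e-02.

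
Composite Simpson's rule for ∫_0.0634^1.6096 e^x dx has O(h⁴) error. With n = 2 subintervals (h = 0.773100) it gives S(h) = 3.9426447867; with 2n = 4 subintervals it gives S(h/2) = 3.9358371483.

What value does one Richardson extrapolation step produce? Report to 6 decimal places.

With r = 4 the leading error scales as h^4, so the weight is 2^4 = 16.
Top: 16(3.9358371483) − (3.9426447867) = 59.0307495861
Denominator 16 − 1 = 15.
Result: 3.9353833057
Shift from A(h/2): −0.0004538426.

3.935383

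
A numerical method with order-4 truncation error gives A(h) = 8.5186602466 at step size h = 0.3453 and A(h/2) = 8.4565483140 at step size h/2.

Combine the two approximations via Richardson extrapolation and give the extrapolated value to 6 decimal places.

Leading term ∝ h^4; use weight 16 = 2^4.
16 × 8.4565483140 − 8.5186602466 = 126.7861127774
Divide by 2^4 − 1 = 15.
Extrapolated: 126.7861127774 / 15 = 8.4524075185

8.452408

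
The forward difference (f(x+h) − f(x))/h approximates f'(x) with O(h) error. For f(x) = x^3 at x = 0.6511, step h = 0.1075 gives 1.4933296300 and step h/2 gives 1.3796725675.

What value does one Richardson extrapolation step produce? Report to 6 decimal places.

1.266016

The method has order 1: 2^1 = 2.
Numerator 2×A(h/2) − A(h) = 2×1.3796725675 − 1.4933296300 = 1.2660155050
Divide by 2^1 − 1 = 1.
R = 1.2660155050/1 = 1.2660155050
Correction |R − A(h/2)| = 1.137e-01; gap |A(h/2) − A(h)| = 1.137e-01.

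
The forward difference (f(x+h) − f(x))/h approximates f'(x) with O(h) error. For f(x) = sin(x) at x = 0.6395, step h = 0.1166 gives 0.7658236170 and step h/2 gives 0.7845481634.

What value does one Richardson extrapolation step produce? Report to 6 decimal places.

Error is O(h^1); halving h shrinks it by 2^1 = 2.
A(h/2) − A(h) = 0.7845481634 − 0.7658236170 = 0.0187245464
Correction (A(h/2) − A(h))/(2 − 1) = 0.0187245464/1 = 0.0187245464
R = 0.7845481634 + 0.0187245464 = 0.8032727098

0.803273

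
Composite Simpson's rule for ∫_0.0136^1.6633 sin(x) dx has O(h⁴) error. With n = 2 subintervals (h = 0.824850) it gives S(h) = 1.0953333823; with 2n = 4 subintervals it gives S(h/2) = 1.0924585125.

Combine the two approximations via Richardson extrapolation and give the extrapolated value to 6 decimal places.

Method order is 4; weight 2^4 = 16.
16*1.0924585125 = 17.4793362000; subtract 1.0953333823 → 16.3840028177
Denominator 16 − 1 = 15.
Extrapolated: 16.3840028177 / 15 = 1.0922668545

1.092267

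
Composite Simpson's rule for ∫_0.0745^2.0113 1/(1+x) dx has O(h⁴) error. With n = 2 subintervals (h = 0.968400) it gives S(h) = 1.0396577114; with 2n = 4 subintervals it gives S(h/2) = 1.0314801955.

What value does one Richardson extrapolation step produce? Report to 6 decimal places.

1.030935

r = 4, so 2^r = 16.
Difference of the inputs: 1.0314801955 − 1.0396577114 = -0.0081775159
Correction (A(h/2) − A(h))/(16 − 1) = (-0.0081775159)/15 = -0.0005451677
R = A(h/2) + (A(h/2) − A(h))/15 = 1.0314801955 − 0.0005451677 = 1.0309350278
Gap between inputs: 8.178e-03; correction applied: −0.0005451677.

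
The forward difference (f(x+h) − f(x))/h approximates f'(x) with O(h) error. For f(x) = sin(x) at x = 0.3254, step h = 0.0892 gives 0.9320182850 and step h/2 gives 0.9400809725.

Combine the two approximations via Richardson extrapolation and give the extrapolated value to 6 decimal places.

r = 1: numerator weight 2, denominator 1.
2^1*A(h/2) = 1.8801619450; minus A(h) gives 0.9481436600.
Divide by 2^1 − 1 = 1.
So the Richardson estimate is 0.9481436600.
Gap between inputs: 8.063e-03; correction applied: +0.0080626875.

0.948144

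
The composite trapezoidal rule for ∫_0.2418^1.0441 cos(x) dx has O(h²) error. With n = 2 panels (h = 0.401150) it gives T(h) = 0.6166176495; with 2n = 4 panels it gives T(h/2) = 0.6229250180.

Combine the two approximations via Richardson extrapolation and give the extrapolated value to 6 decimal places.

0.625027

r = 2: numerator weight 4, denominator 3.
Weighted: 2.4917000720 − 0.6166176495 = 1.8750824225
R = 1.8750824225/3 = 0.6250274742
Gap between inputs: 6.307e-03; correction applied: +0.0021024562.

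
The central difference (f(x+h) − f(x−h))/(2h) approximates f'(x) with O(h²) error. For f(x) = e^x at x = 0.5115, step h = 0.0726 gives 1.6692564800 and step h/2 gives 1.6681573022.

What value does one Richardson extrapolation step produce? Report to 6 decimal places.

Error is O(h^2); halving h shrinks it by 2^2 = 4.
A(h/2) − A(h) = 1.6681573022 − 1.6692564800 = -0.0010991778
Correction (A(h/2) − A(h))/(4 − 1) = (-0.0010991778)/3 = -0.0003663926
R = 1.6681573022 − 0.0003663926 = 1.6677909096
Gap between inputs: 1.099e-03; correction applied: −0.0003663926.

1.667791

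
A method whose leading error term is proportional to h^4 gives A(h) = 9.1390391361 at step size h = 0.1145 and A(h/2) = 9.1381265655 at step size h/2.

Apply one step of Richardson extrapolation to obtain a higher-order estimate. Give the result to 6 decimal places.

9.138066

Order 4 gives 2^r = 16 and 2^r − 1 = 15.
16 × 9.1381265655 = 146.2100250480; 146.2100250480 − 9.1390391361 = 137.0709859119
Divide by 2^4 − 1 = 15.
Result: 9.1380657275
Correction |R − A(h/2)| = 6.084e-05; gap |A(h/2) − A(h)| = 9.126e-04.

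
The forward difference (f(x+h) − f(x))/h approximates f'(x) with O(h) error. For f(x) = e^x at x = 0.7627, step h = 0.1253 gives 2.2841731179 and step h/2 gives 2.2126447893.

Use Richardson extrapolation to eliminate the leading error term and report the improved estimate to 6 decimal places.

2.141116

The method has order 1: 2^1 = 2.
A(h/2) − A(h) = 2.2126447893 − 2.2841731179 = -0.0715283286
Correction (A(h/2) − A(h))/(2 − 1) = (-0.0715283286)/1 = -0.0715283286
R = A(h/2) + (A(h/2) − A(h))/1 = 2.2126447893 − 0.0715283286 = 2.1411164607
Correction |R − A(h/2)| = 7.153e-02; gap |A(h/2) − A(h)| = 7.153e-02.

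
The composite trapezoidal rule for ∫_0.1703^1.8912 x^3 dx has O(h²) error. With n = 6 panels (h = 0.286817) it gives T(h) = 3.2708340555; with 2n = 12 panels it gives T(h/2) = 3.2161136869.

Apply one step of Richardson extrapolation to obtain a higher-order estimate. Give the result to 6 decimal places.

With r = 2 the leading error scales as h^2, so the weight is 2^2 = 4.
Numerator 4*A(h/2) − A(h) = 4*3.2161136869 − 3.2708340555 = 9.5936206921
Divide by 2^2 − 1 = 3.
So the Richardson estimate is 3.1978735640.
Correction |R − A(h/2)| = 1.824e-02; gap |A(h/2) − A(h)| = 5.472e-02.

3.197874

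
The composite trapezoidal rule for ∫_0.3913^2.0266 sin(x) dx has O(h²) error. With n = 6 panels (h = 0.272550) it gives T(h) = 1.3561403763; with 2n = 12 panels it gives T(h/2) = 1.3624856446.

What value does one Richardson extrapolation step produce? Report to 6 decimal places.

Order 2 gives 2^r = 4 and 2^r − 1 = 3.
4*1.3624856446 − 1.3561403763 = 4.0938022021
(4*1.3624856446 − 1.3561403763)/(4 − 1) = 1.3646007340

1.364601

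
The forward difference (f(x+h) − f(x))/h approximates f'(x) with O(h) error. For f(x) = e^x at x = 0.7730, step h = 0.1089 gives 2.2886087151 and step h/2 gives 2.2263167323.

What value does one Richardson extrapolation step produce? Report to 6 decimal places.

Error is O(h^1); halving h shrinks it by 2^1 = 2.
Top: 2(2.2263167323) − (2.2886087151) = 2.1640247495
(2×2.2263167323 − 2.2886087151)/(2 − 1) = 2.1640247495
Shift from A(h/2): −0.0622919828.

2.164025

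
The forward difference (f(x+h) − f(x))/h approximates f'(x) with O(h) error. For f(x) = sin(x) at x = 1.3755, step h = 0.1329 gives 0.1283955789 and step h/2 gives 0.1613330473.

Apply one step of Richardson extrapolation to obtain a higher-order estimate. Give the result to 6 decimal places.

0.194271

With r = 1 the leading error scales as h^1, so the weight is 2^1 = 2.
Numerator 2 × A(h/2) − A(h) = 2 × 0.1613330473 − 0.1283955789 = 0.1942705157
Denominator 2 − 1 = 1.
Result: 0.1942705157
Gap between inputs: 3.294e-02; correction applied: +0.0329374684.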